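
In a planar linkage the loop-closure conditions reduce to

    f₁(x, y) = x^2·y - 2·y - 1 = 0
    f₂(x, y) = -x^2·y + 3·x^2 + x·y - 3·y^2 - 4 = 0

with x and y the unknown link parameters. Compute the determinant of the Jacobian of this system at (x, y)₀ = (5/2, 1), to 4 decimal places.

J = [[2·x·y, x^2 - 2], [-2·x·y + 6·x + y, -x^2 + x - 6·y]].
At the point, J = [[5.0000, 4.2500], [11.0000, -9.7500]].
det J = -95.5000.

-95.5000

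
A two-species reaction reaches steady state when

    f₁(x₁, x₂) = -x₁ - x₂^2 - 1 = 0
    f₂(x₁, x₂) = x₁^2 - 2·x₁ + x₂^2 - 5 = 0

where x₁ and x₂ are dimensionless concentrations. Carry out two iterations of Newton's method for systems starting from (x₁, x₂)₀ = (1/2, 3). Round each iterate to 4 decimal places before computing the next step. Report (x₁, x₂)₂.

At (1/2, 3): F = (-10.5000, 3.2500).
Jacobian J = [[-1, -2·x₂], [2·x₁ - 2, 2·x₂]].
At the point, J = [[-1.0000, -6.0000], [-1.0000, 6.0000]] (det J = -12.0000).
Solving J·Δ = −F gives Δ = (-3.6250, -1.1458).
Then the next iterate is (x₁, x₂)₁ = (-3.1250, 1.8542).
Round to (-3.1250, 1.8542) and repeat: F = (-1.313058, 14.453683), J = [[-1.0000, -3.7084], [-8.2500, 3.7084]].
Δ = (1.4206, -0.7372), so (x₁, x₂)₂ = (-1.7044, 1.1170).

(-1.7044, 1.1170)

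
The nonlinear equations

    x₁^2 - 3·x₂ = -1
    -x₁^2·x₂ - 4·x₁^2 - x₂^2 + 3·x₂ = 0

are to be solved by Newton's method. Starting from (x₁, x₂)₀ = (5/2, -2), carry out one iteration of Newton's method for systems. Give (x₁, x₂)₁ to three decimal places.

At (5/2, -2): F = (13.250, -22.500).
Jacobian J = [[2·x₁, -3], [-2·x₁·x₂ - 8·x₁, -x₁^2 - 2·x₂ + 3]].
At the point, J = [[5.000, -3.000], [-10.000, 0.750]] (det J = -26.250).
Solving J·Δ = −F gives Δ = (-2.193, 0.762).
Then the next iterate is (x₁, x₂)₁ = (0.307, -1.238).

(0.307, -1.238)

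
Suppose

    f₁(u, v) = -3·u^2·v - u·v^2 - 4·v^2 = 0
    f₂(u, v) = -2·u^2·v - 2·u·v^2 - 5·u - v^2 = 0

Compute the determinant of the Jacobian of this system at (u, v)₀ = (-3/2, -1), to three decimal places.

62.250

J = [[-6·u·v - v^2, -3·u^2 - 2·u·v - 8·v], [-4·u·v - 2·v^2 - 5, -2·u^2 - 4·u·v - 2·v]].
At the point, J = [[-10.000, -1.750], [-13.000, -8.500]].
det J = 62.250.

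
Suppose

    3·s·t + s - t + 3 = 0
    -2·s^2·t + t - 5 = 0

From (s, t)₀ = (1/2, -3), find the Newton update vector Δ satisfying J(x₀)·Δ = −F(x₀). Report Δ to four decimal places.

(0.6071, 5.7143)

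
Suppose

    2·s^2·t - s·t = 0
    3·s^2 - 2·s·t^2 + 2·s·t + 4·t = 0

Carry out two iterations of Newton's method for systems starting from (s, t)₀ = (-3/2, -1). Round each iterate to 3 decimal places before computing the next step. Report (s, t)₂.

At (-3/2, -1): F = (-6.000, 8.750).
Jacobian J = [[4·s·t - t, 2·s^2 - s], [6·s - 2·t^2 + 2·t, -4·s·t + 2·s + 4]].
At the point, J = [[7.000, 6.000], [-13.000, -5.000]] (det J = 43.000).
Solving J·Δ = −F gives Δ = (0.523, 0.390).
Then the next iterate is (s, t)₁ = (-0.977, -0.610).
Round to (-0.977, -0.610) and repeat: F = (-1.76050, 2.34261), J = [[2.99388, 2.88606], [-7.82620, -0.33788]].
Δ = (0.286, 0.314), so (s, t)₂ = (-0.691, -0.296).

(-0.691, -0.296)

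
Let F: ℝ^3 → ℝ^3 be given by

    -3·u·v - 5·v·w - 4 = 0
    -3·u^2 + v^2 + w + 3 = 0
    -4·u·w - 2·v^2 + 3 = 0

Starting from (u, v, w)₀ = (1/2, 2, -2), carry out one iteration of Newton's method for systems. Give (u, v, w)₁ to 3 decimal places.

(-3.250, -1.928, -1.789)

At (1/2, 2, -2): F = (13.000, 4.250, -1.000).
Jacobian J = [[-3·v, -3·u - 5·w, -5·v], [-6·u, 2·v, 1], [-4·w, -4·v, -4·u]].
At the point, J = [[-6.000, 8.500, -10.000], [-3.000, 4.000, 1.000], [8.000, -8.000, -2.000]] (det J = 97.000).
Solving J·Δ = −F gives Δ = (-3.750, -3.928, 0.211).
Then the next iterate is (u, v, w)₁ = (-3.250, -1.928, -1.789).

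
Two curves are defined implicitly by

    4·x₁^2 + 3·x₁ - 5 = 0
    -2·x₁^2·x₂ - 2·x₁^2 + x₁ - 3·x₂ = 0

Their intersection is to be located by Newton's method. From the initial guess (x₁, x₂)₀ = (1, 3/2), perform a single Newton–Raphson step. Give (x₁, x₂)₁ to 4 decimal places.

At (1, 3/2): F = (2.0000, -8.5000).
Jacobian J = [[8·x₁ + 3, 0], [-4·x₁·x₂ - 4·x₁ + 1, -2·x₁^2 - 3]].
At the point, J = [[11.0000, 0.0000], [-9.0000, -5.0000]] (det J = -55.0000).
Solving J·Δ = −F gives Δ = (-0.1818, -1.3727).
Then the next iterate is (x₁, x₂)₁ = (0.8182, 0.1273).

(0.8182, 0.1273)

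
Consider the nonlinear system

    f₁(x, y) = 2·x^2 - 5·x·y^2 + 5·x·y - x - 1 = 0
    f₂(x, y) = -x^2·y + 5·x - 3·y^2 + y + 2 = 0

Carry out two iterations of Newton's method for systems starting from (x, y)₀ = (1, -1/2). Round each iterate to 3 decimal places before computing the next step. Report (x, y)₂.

At (1, -1/2): F = (-3.750, 6.250).
Jacobian J = [[4·x - 5·y^2 + 5·y - 1, -10·x·y + 5·x], [-2·x·y + 5, -x^2 - 6·y + 1]].
At the point, J = [[-0.750, 10.000], [6.000, 3.000]] (det J = -62.250).
Solving J·Δ = −F gives Δ = (-1.185, 0.286).
Then the next iterate is (x, y)₁ = (-0.185, -0.214).
Round to (-0.185, -0.214) and repeat: F = (-0.50624, 0.73094), J = [[-3.03898, -1.32090], [4.92082, 2.24978]].
Δ = (-0.514, 0.800), so (x, y)₂ = (-0.699, 0.586).

(-0.699, 0.586)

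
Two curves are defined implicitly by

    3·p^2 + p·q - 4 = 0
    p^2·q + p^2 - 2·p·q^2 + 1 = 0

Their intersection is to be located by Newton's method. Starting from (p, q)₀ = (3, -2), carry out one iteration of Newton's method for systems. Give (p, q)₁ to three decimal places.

(1.847, -1.519)

At (3, -2): F = (17.000, -32.000).
Jacobian J = [[6·p + q, p], [2·p·q + 2·p - 2·q^2, p^2 - 4·p·q]].
At the point, J = [[16.000, 3.000], [-14.000, 33.000]] (det J = 570.000).
Solving J·Δ = −F gives Δ = (-1.153, 0.481).
Then the next iterate is (p, q)₁ = (1.847, -1.519).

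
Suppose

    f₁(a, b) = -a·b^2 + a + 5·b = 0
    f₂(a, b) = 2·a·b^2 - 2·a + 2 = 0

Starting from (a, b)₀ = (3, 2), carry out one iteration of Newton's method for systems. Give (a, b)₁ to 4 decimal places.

At (3, 2): F = (1.0000, 20.0000).
Jacobian J = [[-b^2 + 1, -2·a·b + 5], [2·b^2 - 2, 4·a·b]].
At the point, J = [[-3.0000, -7.0000], [6.0000, 24.0000]] (det J = -30.0000).
Solving J·Δ = −F gives Δ = (5.4667, -2.2000).
Then the next iterate is (a, b)₁ = (8.4667, -0.2000).

(8.4667, -0.2000)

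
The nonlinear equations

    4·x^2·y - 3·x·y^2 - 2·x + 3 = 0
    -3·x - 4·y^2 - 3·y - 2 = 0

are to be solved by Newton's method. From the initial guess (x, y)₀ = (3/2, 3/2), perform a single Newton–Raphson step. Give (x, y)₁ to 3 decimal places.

(0.576, 0.351)

At (3/2, 3/2): F = (3.375, -20.000).
Jacobian J = [[8·x·y - 3·y^2 - 2, 4·x^2 - 6·x·y], [-3, -8·y - 3]].
At the point, J = [[9.250, -4.500], [-3.000, -15.000]] (det J = -152.250).
Solving J·Δ = −F gives Δ = (-0.924, -1.149).
Then the next iterate is (x, y)₁ = (0.576, 0.351).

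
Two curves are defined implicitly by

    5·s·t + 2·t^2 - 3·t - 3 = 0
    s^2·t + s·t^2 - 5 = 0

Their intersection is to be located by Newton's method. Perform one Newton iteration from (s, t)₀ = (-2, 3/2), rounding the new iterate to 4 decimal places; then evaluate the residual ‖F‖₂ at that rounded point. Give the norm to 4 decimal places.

10.9757

At (-2, 3/2): F = (-18.0000, -3.5000).
Jacobian J = [[5·t, 5·s + 4·t - 3], [2·s·t + t^2, s^2 + 2·s·t]].
At the point, J = [[7.5000, -7.0000], [-3.7500, -2.0000]] (det J = -41.2500).
Solving J·Δ = −F gives Δ = (0.2788, -2.2727).
Then the next iterate is (s, t)₁ = (-1.7212, -0.7727).
Re-evaluating at (-1.7212, -0.7727): F = (7.162087, -8.316815), so ‖F‖₂ = 10.9757.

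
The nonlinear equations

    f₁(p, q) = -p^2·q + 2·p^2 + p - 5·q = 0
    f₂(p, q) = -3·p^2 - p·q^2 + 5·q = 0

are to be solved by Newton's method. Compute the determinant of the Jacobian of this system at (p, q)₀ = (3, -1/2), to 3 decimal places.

J = [[-2·p·q + 4·p + 1, -p^2 - 5], [-6·p - q^2, -2·p·q + 5]].
At the point, J = [[16.000, -14.000], [-18.250, 8.000]].
det J = -127.500.

-127.500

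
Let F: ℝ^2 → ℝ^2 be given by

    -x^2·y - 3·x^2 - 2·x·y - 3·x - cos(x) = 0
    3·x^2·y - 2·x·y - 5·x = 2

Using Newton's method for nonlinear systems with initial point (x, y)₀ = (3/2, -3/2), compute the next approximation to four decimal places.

(0.5231, -1.5046)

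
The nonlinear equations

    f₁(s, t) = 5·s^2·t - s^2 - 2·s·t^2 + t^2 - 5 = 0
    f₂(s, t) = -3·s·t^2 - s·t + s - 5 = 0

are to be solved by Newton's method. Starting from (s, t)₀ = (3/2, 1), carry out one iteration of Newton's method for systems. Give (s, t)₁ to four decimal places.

(2.0751, -0.0691)

At (3/2, 1): F = (2.0000, -9.5000).
Jacobian J = [[10·s·t - 2·s - 2·t^2, 5·s^2 - 4·s·t + 2·t], [-3·t^2 - t + 1, -6·s·t - s]].
At the point, J = [[10.0000, 7.2500], [-3.0000, -10.5000]] (det J = -83.2500).
Solving J·Δ = −F gives Δ = (0.5751, -1.0691).
Then the next iterate is (s, t)₁ = (2.0751, -0.0691).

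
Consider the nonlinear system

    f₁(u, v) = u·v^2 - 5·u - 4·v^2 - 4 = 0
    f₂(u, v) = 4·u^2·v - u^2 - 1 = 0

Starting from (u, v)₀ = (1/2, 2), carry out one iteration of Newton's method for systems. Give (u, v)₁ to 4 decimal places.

(0.6031, 0.5284)

At (1/2, 2): F = (-20.5000, 0.7500).
Jacobian J = [[v^2 - 5, 2·u·v - 8·v], [8·u·v - 2·u, 4·u^2]].
At the point, J = [[-1.0000, -14.0000], [7.0000, 1.0000]] (det J = 97.0000).
Solving J·Δ = −F gives Δ = (0.1031, -1.4716).
Then the next iterate is (u, v)₁ = (0.6031, 0.5284).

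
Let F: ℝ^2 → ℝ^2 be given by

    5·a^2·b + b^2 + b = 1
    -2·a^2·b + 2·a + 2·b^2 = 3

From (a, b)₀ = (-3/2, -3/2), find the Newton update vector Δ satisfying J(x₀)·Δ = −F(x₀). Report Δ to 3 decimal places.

(0.765, -0.010)

At (-3/2, -3/2): F = (-17.125, 5.250).
Jacobian J = [[10·a·b, 5·a^2 + 2·b + 1], [-4·a·b + 2, -2·a^2 + 4·b]].
At the point, J = [[22.500, 9.250], [-7.000, -10.500]] (det J = -171.500).
Solving J·Δ = −F gives Δ = (0.765, -0.010).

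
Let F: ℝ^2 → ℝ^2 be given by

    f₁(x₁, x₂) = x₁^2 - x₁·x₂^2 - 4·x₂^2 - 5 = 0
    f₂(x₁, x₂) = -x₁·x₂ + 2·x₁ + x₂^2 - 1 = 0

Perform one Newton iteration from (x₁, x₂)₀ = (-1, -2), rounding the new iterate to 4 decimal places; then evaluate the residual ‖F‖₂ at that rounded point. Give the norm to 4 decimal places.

At (-1, -2): F = (-16.0000, -1.0000).
Jacobian J = [[2·x₁ - x₂^2, -2·x₁·x₂ - 8·x₂], [-x₂ + 2, -x₁ + 2·x₂]].
At the point, J = [[-6.0000, 12.0000], [4.0000, -3.0000]] (det J = -30.0000).
Solving J·Δ = −F gives Δ = (2.0000, 2.3333).
Then the next iterate is (x₁, x₂)₁ = (1.0000, 0.3333).
Re-evaluating at (1.0000, 0.3333): F = (-4.555444, 0.777789), so ‖F‖₂ = 4.6214.

4.6214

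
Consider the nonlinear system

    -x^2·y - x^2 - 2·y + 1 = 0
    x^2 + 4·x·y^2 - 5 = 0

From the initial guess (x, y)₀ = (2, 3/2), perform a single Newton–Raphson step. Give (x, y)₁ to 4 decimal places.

(0.8519, 1.4136)

At (2, 3/2): F = (-12.0000, 17.0000).
Jacobian J = [[-2·x·y - 2·x, -x^2 - 2], [2·x + 4·y^2, 8·x·y]].
At the point, J = [[-10.0000, -6.0000], [13.0000, 24.0000]] (det J = -162.0000).
Solving J·Δ = −F gives Δ = (-1.1481, -0.0864).
Then the next iterate is (x, y)₁ = (0.8519, 1.4136).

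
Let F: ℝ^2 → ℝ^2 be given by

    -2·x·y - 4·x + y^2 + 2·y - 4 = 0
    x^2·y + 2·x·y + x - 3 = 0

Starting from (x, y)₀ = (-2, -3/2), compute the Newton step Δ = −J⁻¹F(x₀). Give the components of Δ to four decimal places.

(1.2500, 1.3333)

At (-2, -3/2): F = (-2.7500, -5.0000).
Jacobian J = [[-2·y - 4, -2·x + 2·y + 2], [2·x·y + 2·y + 1, x^2 + 2·x]].
At the point, J = [[-1.0000, 3.0000], [4.0000, 0.0000]] (det J = -12.0000).
Solving J·Δ = −F gives Δ = (1.2500, 1.3333).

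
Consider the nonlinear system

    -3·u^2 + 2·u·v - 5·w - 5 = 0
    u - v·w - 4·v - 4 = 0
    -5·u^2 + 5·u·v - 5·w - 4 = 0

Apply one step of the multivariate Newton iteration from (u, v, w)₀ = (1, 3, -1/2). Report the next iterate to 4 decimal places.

(1.1434, 0.0943, -1.5623)

At (1, 3, -1/2): F = (0.5000, -13.5000, 8.5000).
Jacobian J = [[-6·u + 2·v, 2·u, -5], [1, -w - 4, -v], [-10·u + 5·v, 5·u, -5]].
At the point, J = [[0.0000, 2.0000, -5.0000], [1.0000, -3.5000, -3.0000], [5.0000, 5.0000, -5.0000]] (det J = -132.5000).
Solving J·Δ = −F gives Δ = (0.1434, -2.9057, -1.0623).
Then the next iterate is (u, v, w)₁ = (1.1434, 0.0943, -1.5623).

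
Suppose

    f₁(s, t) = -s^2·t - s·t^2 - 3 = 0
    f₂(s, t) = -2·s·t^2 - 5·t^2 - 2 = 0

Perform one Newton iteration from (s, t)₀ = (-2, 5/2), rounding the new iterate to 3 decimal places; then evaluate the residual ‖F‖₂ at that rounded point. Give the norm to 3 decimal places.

6.524

At (-2, 5/2): F = (-0.500, -8.250).
Jacobian J = [[-2·s·t - t^2, -s^2 - 2·s·t], [-2·t^2, -4·s·t - 10·t]].
At the point, J = [[3.750, 6.000], [-12.500, -5.000]] (det J = 56.250).
Solving J·Δ = −F gives Δ = (-0.924, 0.661).
Then the next iterate is (s, t)₁ = (-2.924, 3.161).
Re-evaluating at (-2.924, 3.161): F = (-0.80946, 6.47315), so ‖F‖₂ = 6.524.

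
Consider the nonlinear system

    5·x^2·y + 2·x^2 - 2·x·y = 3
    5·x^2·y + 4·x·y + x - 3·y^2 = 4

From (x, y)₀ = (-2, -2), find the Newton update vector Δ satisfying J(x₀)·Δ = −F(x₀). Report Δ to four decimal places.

At (-2, -2): F = (-43.0000, -42.0000).
Jacobian J = [[10·x·y + 4·x - 2·y, 5·x^2 - 2·x], [10·x·y + 4·y + 1, 5·x^2 + 4·x - 6·y]].
At the point, J = [[36.0000, 24.0000], [33.0000, 24.0000]] (det J = 72.0000).
Solving J·Δ = −F gives Δ = (0.3333, 1.2917).

(0.3333, 1.2917)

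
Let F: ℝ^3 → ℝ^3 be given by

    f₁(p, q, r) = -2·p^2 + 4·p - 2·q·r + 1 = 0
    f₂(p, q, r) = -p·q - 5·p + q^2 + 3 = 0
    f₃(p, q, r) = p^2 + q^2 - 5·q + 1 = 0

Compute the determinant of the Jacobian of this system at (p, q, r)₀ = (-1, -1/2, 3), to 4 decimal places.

J = [[-4·p + 4, -2·r, -2·q], [-q - 5, -p + 2·q, 0], [2·p, 2·q - 5, 0]].
At the point, J = [[8.0000, -6.0000, 1.0000], [-4.5000, 0.0000, 0.0000], [-2.0000, -6.0000, 0.0000]].
det J = 27.0000.

27.0000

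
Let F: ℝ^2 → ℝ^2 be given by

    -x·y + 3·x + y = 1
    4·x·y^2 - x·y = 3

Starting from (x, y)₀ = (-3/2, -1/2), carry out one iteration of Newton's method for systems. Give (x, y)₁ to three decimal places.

At (-3/2, -1/2): F = (-6.750, -5.250).
Jacobian J = [[-y + 3, -x + 1], [4·y^2 - y, 8·x·y - x]].
At the point, J = [[3.500, 2.500], [1.500, 7.500]] (det J = 22.500).
Solving J·Δ = −F gives Δ = (1.667, 0.367).
Then the next iterate is (x, y)₁ = (0.167, -0.133).

(0.167, -0.133)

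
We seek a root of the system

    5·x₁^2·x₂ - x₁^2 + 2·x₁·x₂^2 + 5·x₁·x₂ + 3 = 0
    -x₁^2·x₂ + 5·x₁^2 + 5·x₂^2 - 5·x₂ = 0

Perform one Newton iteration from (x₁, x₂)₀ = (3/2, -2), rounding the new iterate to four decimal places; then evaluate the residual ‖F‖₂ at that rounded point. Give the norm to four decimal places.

At (3/2, -2): F = (-24.7500, 45.7500).
Jacobian J = [[10·x₁·x₂ - 2·x₁ + 2·x₂^2 + 5·x₂, 5·x₁^2 + 4·x₁·x₂ + 5·x₁], [-2·x₁·x₂ + 10·x₁, -x₁^2 + 10·x₂ - 5]].
At the point, J = [[-35.0000, 6.7500], [21.0000, -27.2500]] (det J = 812.0000).
Solving J·Δ = −F gives Δ = (-0.4503, 1.3319).
Then the next iterate is (x₁, x₂)₁ = (1.0497, -0.6681).
Re-evaluating at (1.0497, -0.6681): F = (-4.352107, 11.817798), so ‖F‖₂ = 12.5937.

12.5937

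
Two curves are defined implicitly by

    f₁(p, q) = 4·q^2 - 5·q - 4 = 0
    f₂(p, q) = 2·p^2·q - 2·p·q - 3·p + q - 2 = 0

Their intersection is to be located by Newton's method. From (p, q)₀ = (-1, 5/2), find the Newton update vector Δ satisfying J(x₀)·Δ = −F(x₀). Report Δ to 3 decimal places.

(0.593, -0.567)

At (-1, 5/2): F = (8.500, 13.500).
Jacobian J = [[0, 8·q - 5], [4·p·q - 2·q - 3, 2·p^2 - 2·p + 1]].
At the point, J = [[0.000, 15.000], [-18.000, 5.000]] (det J = 270.000).
Solving J·Δ = −F gives Δ = (0.593, -0.567).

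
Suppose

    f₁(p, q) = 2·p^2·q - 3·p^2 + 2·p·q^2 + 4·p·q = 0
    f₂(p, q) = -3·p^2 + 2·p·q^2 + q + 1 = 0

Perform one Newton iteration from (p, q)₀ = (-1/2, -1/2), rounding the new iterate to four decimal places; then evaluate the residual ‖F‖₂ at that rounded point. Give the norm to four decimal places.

0.0723

At (-1/2, -1/2): F = (-0.2500, -0.5000).
Jacobian J = [[4·p·q - 6·p + 2·q^2 + 4·q, 2·p^2 + 4·p·q + 4·p], [-6·p + 2·q^2, 4·p·q + 1]].
At the point, J = [[2.5000, -0.5000], [3.5000, 2.0000]] (det J = 6.7500).
Solving J·Δ = −F gives Δ = (0.1111, 0.0556).
Then the next iterate is (p, q)₁ = (-0.3889, -0.4444).
Re-evaluating at (-0.3889, -0.4444): F = (-0.050455, -0.051738), so ‖F‖₂ = 0.0723.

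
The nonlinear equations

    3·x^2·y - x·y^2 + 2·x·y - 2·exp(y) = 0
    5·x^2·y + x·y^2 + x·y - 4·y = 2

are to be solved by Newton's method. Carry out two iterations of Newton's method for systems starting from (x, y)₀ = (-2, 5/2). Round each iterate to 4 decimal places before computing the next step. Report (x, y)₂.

(-1.4226, 0.5934)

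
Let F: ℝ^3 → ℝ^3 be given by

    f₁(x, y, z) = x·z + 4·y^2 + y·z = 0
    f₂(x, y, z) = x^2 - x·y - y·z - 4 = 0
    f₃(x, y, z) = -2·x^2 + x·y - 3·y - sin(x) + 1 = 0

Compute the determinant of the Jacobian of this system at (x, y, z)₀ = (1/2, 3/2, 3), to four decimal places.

12.6025

J = [[z, 8·y + z, x + y], [2·x - y, -x - z, -y], [-4·x + y - cos(x), x - 3, 0]].
At the point, J = [[3.0000, 15.0000, 2.0000], [-0.5000, -3.5000, -1.5000], [-1.377583, -2.5000, 0.0000]].
det J = 12.6025.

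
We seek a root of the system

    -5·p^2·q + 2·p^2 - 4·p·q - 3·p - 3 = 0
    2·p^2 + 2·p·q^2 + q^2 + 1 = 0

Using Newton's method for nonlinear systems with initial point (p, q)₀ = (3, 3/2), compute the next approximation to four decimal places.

At (3, 3/2): F = (-79.5000, 34.7500).
Jacobian J = [[-10·p·q + 4·p - 4·q - 3, -5·p^2 - 4·p], [4·p + 2·q^2, 4·p·q + 2·q]].
At the point, J = [[-42.0000, -57.0000], [16.5000, 21.0000]] (det J = 58.5000).
Solving J·Δ = −F gives Δ = (-5.3205, 2.5256).
Then the next iterate is (p, q)₁ = (-2.3205, 4.0256).

(-2.3205, 4.0256)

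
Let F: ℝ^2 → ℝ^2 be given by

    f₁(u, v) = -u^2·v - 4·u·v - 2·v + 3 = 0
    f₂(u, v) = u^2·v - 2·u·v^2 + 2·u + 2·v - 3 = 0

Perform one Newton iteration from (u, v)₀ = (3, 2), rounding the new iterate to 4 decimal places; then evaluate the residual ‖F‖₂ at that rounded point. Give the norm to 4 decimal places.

At (3, 2): F = (-43.0000, 1.0000).
Jacobian J = [[-2·u·v - 4·v, -u^2 - 4·u - 2], [2·u·v - 2·v^2 + 2, u^2 - 4·u·v + 2]].
At the point, J = [[-20.0000, -23.0000], [6.0000, -13.0000]] (det J = 398.0000).
Solving J·Δ = −F gives Δ = (-1.4623, -0.5980).
Then the next iterate is (u, v)₁ = (1.5377, 1.4020).
Re-evaluating at (1.5377, 1.4020): F = (-11.742480, 0.149440), so ‖F‖₂ = 11.7434.

11.7434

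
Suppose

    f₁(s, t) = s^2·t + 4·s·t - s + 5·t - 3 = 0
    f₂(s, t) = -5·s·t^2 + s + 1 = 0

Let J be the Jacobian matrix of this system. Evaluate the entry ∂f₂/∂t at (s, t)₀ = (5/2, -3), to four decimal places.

∂f₂/∂t = -10·s·t.
At (5/2, -3) this is 75.0000.

75.0000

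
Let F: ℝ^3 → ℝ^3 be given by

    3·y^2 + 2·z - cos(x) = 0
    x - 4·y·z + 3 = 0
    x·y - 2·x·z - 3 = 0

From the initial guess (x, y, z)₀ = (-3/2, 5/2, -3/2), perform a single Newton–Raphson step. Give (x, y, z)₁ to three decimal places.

At (-3/2, 5/2, -3/2): F = (15.67926, 16.500, -11.250).
Jacobian J = [[sin(x), 6·y, 2], [1, -4·z, -4·y], [y - 2·z, x, -2·x]].
At the point, J = [[-0.99749, 15.000, 2.000], [1.000, 6.000, -10.000], [5.500, -1.500, 3.000]] (det J = -941.99248).
Solving J·Δ = −F gives Δ = (1.144, -1.115, 1.095).
Then the next iterate is (x, y, z)₁ = (-0.356, 1.385, -0.405).

(-0.356, 1.385, -0.405)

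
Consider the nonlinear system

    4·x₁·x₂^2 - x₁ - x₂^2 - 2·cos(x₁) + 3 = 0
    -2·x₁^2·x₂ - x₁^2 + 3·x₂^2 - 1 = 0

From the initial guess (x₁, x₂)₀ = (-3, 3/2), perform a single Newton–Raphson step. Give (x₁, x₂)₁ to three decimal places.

At (-3, 3/2): F = (-21.27002, -30.250).
Jacobian J = [[4·x₂^2 + 2·sin(x₁) - 1, 8·x₁·x₂ - 2·x₂], [-4·x₁·x₂ - 2·x₁, -2·x₁^2 + 6·x₂]].
At the point, J = [[7.71776, -39.000], [24.000, -9.000]] (det J = 866.54016).
Solving J·Δ = −F gives Δ = (1.141, -0.320).
Then the next iterate is (x₁, x₂)₁ = (-1.859, 1.180).

(-1.859, 1.180)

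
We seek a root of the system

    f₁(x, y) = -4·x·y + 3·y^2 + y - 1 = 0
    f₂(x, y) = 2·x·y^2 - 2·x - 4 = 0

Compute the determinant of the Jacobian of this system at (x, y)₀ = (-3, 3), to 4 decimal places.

-64.0000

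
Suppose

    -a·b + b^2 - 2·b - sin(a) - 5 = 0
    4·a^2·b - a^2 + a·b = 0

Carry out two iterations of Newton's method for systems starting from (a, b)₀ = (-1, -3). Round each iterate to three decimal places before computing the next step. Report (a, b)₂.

(-0.466, -1.497)

At (-1, -3): F = (7.84147, -10.000).
Jacobian J = [[-b - cos(a), -a + 2·b - 2], [8·a·b - 2·a + b, 4·a^2 + a]].
At the point, J = [[2.45970, -7.000], [23.000, 3.000]] (det J = 168.37909).
Solving J·Δ = −F gives Δ = (0.276, 1.217).
Then the next iterate is (a, b)₁ = (-0.724, -1.783).
Round to (-0.724, -1.783) and repeat: F = (1.11658, -2.97171), J = [[1.03384, -4.842], [9.99214, 1.37270]].
Δ = (0.258, 0.286), so (a, b)₂ = (-0.466, -1.497).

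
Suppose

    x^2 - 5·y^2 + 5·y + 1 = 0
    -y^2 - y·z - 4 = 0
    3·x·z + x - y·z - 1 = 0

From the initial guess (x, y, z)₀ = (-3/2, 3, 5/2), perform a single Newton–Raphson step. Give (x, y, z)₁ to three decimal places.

At (-3/2, 3, 5/2): F = (-26.750, -20.500, -21.250).
Jacobian J = [[2·x, -10·y + 5, 0], [0, -2·y - z, -y], [3·z + 1, -z, 3·x - y]].
At the point, J = [[-3.000, -25.000, 0.000], [0.000, -8.500, -3.000], [8.500, -2.500, -7.500]] (det J = 468.750).
Solving J·Δ = −F gives Δ = (-1.590, -0.879, -4.342).
Then the next iterate is (x, y, z)₁ = (-3.090, 2.121, -1.842).

(-3.090, 2.121, -1.842)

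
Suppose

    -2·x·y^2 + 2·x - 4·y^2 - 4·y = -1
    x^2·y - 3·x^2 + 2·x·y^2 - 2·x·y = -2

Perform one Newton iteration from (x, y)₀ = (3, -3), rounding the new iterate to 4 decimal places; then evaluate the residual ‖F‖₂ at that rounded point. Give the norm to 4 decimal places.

At (3, -3): F = (-71.0000, 20.0000).
Jacobian J = [[-2·y^2 + 2, -4·x·y - 8·y - 4], [2·x·y - 6·x + 2·y^2 - 2·y, x^2 + 4·x·y - 2·x]].
At the point, J = [[-16.0000, 56.0000], [-12.0000, -33.0000]] (det J = 1200.0000).
Solving J·Δ = −F gives Δ = (-1.0192, 0.9767).
Then the next iterate is (x, y)₁ = (1.9808, -2.0233).
Re-evaluating at (1.9808, -2.0233): F = (-19.537943, 6.524015), so ‖F‖₂ = 20.5984.

20.5984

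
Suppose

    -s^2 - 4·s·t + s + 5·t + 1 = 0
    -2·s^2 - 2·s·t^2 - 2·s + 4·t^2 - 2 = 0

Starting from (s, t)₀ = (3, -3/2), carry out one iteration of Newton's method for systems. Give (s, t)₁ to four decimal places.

At (3, -3/2): F = (5.5000, -30.5000).
Jacobian J = [[-2·s - 4·t + 1, -4·s + 5], [-4·s - 2·t^2 - 2, -4·s·t + 8·t]].
At the point, J = [[1.0000, -7.0000], [-18.5000, 6.0000]] (det J = -123.5000).
Solving J·Δ = −F gives Δ = (-1.4615, 0.5769).
Then the next iterate is (s, t)₁ = (1.5385, -0.9231).

(1.5385, -0.9231)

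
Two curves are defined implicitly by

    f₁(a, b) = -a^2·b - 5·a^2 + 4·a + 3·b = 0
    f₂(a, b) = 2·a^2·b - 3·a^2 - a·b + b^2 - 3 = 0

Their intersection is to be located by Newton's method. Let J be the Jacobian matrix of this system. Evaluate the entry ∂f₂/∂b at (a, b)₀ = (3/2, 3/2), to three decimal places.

∂f₂/∂b = 2·a^2 - a + 2·b.
At (3/2, 3/2) this is 6.000.

6.000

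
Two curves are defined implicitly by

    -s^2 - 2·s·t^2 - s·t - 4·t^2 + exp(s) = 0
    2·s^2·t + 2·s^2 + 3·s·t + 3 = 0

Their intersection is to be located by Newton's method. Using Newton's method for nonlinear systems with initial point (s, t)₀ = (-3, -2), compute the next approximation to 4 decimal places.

At (-3, -2): F = (-6.950213, 3.0000).
Jacobian J = [[-2·s - 2·t^2 - t + exp(s), -4·s·t - s - 8·t], [4·s·t + 4·s + 3·t, 2·s^2 + 3·s]].
At the point, J = [[0.049787, -5.0000], [6.0000, 9.0000]] (det J = 30.448084).
Solving J·Δ = −F gives Δ = (1.5617, -1.3745).
Then the next iterate is (s, t)₁ = (-1.4383, -3.3745).

(-1.4383, -3.3745)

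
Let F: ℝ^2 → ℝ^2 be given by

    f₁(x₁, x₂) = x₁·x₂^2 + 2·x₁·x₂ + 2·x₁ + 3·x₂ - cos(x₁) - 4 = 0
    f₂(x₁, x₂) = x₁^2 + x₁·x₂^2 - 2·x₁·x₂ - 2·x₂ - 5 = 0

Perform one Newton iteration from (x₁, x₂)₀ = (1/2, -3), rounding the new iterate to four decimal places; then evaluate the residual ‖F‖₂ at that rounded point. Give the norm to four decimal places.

16.7899

At (1/2, -3): F = (-11.377583, 8.7500).
Jacobian J = [[x₂^2 + 2·x₂ + sin(x₁) + 2, 2·x₁·x₂ + 2·x₁ + 3], [2·x₁ + x₂^2 - 2·x₂, 2·x₁·x₂ - 2·x₁ - 2]].
At the point, J = [[5.479426, 1.0000], [16.0000, -6.0000]] (det J = -48.876553).
Solving J·Δ = −F gives Δ = (1.2177, 4.7055).
Then the next iterate is (x₁, x₂)₁ = (1.7177, 1.7055).
Re-evaluating at (1.7177, 1.7055): F = (15.553677, -6.323255), so ‖F‖₂ = 16.7899.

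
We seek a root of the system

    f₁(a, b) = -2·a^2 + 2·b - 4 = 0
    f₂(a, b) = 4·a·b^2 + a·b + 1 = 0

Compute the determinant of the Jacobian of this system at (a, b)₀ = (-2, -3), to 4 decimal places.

302.0000

J = [[-4·a, 2], [4·b^2 + b, 8·a·b + a]].
At the point, J = [[8.0000, 2.0000], [33.0000, 46.0000]].
det J = 302.0000.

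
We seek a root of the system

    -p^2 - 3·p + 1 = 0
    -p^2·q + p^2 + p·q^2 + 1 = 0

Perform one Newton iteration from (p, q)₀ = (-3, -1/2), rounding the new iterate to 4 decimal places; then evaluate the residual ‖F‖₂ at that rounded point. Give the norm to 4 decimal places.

At (-3, -1/2): F = (1.0000, 13.7500).
Jacobian J = [[-2·p - 3, 0], [-2·p·q + 2·p + q^2, -p^2 + 2·p·q]].
At the point, J = [[3.0000, 0.0000], [-8.7500, -6.0000]] (det J = -18.0000).
Solving J·Δ = −F gives Δ = (-0.3333, 2.7778).
Then the next iterate is (p, q)₁ = (-3.3333, 2.2778).
Re-evaluating at (-3.3333, 2.2778): F = (-0.110989, -30.491897), so ‖F‖₂ = 30.4921.

30.4921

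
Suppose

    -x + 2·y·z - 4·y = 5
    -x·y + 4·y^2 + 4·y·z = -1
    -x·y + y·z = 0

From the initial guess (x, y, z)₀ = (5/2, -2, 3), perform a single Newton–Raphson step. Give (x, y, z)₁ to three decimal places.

(0.876, -0.619, 1.222)

At (5/2, -2, 3): F = (-11.500, -2.000, -1.000).
Jacobian J = [[-1, 2·z - 4, 2·y], [-y, -x + 8·y + 4·z, 4·y], [-y, -x + z, y]].
At the point, J = [[-1.000, 2.000, -4.000], [2.000, -6.500, -8.000], [2.000, 0.500, -2.000]] (det J = -97.000).
Solving J·Δ = −F gives Δ = (-1.624, 1.381, -1.778).
Then the next iterate is (x, y, z)₁ = (0.876, -0.619, 1.222).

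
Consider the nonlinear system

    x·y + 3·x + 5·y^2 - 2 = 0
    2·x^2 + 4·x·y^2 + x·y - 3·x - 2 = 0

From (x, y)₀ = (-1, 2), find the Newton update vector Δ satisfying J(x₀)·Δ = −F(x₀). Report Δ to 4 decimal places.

(0.2177, -0.7415)

At (-1, 2): F = (13.0000, -15.0000).
Jacobian J = [[y + 3, x + 10·y], [4·x + 4·y^2 + y - 3, 8·x·y + x]].
At the point, J = [[5.0000, 19.0000], [11.0000, -17.0000]] (det J = -294.0000).
Solving J·Δ = −F gives Δ = (0.2177, -0.7415).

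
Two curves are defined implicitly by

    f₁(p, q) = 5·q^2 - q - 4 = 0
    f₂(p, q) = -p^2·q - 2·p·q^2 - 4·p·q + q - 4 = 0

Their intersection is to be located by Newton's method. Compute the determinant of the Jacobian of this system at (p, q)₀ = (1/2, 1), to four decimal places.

J = [[0, 10·q - 1], [-2·p·q - 2·q^2 - 4·q, -p^2 - 4·p·q - 4·p + 1]].
At the point, J = [[0.0000, 9.0000], [-7.0000, -3.2500]].
det J = 63.0000.

63.0000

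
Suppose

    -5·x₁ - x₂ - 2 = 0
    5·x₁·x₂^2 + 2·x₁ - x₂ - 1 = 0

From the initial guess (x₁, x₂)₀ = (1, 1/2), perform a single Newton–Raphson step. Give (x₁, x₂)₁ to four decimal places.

At (1, 1/2): F = (-7.5000, 1.7500).
Jacobian J = [[-5, -1], [5·x₂^2 + 2, 10·x₁·x₂ - 1]].
At the point, J = [[-5.0000, -1.0000], [3.2500, 4.0000]] (det J = -16.7500).
Solving J·Δ = −F gives Δ = (-1.6866, 0.9328).
Then the next iterate is (x₁, x₂)₁ = (-0.6866, 1.4328).

(-0.6866, 1.4328)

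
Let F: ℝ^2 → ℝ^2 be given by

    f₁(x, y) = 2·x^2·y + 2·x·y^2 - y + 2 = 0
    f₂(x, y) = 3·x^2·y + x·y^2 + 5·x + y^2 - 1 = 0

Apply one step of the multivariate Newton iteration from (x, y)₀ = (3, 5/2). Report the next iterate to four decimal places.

At (3, 5/2): F = (82.0000, 106.5000).
Jacobian J = [[4·x·y + 2·y^2, 2·x^2 + 4·x·y - 1], [6·x·y + y^2 + 5, 3·x^2 + 2·x·y + 2·y]].
At the point, J = [[42.5000, 47.0000], [56.2500, 47.0000]] (det J = -646.2500).
Solving J·Δ = −F gives Δ = (-1.7818, -0.1335).
Then the next iterate is (x, y)₁ = (1.2182, 2.3665).

(1.2182, 2.3665)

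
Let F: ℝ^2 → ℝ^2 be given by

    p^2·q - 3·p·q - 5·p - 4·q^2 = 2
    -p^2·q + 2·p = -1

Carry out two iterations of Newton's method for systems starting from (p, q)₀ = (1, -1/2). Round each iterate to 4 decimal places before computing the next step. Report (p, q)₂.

At (1, -1/2): F = (-7.0000, 3.5000).
Jacobian J = [[2·p·q - 3·q - 5, p^2 - 3·p - 8·q], [-2·p·q + 2, -p^2]].
At the point, J = [[-4.5000, 2.0000], [3.0000, -1.0000]] (det J = -1.5000).
Solving J·Δ = −F gives Δ = (0.0000, 3.5000).
Then the next iterate is (p, q)₁ = (1.0000, 3.0000).
Round to (1.0000, 3.0000) and repeat: F = (-49.0000, 0.0000), J = [[-8.0000, -26.0000], [-4.0000, -1.0000]].
Δ = (0.5104, -2.0417), so (p, q)₂ = (1.5104, 0.9583).

(1.5104, 0.9583)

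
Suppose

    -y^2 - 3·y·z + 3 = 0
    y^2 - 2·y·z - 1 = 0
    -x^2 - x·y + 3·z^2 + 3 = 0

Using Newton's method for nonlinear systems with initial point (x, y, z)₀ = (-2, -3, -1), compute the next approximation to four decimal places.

At (-2, -3, -1): F = (-15.0000, 2.0000, -4.0000).
Jacobian J = [[0, -2·y - 3·z, -3·y], [0, 2·y - 2·z, -2·y], [-2·x - y, -x, 6·z]].
At the point, J = [[0.0000, 9.0000, 9.0000], [0.0000, -4.0000, 6.0000], [7.0000, 2.0000, -6.0000]] (det J = 630.0000).
Solving J·Δ = −F gives Δ = (0.6286, 1.2000, 0.4667).
Then the next iterate is (x, y, z)₁ = (-1.3714, -1.8000, -0.5333).

(-1.3714, -1.8000, -0.5333)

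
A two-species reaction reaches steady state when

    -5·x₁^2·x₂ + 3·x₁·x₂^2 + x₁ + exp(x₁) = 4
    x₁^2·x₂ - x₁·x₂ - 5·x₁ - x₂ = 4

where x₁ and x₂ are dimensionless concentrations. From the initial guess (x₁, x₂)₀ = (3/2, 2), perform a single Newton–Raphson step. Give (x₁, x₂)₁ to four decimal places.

At (3/2, 2): F = (-2.518311, -12.0000).
Jacobian J = [[-10·x₁·x₂ + 3·x₂^2 + exp(x₁) + 1, -5·x₁^2 + 6·x₁·x₂], [2·x₁·x₂ - x₂ - 5, x₁^2 - x₁ - 1]].
At the point, J = [[-12.518311, 6.7500], [-1.0000, -0.2500]] (det J = 9.879578).
Solving J·Δ = −F gives Δ = (-8.2625, -14.9502).
Then the next iterate is (x₁, x₂)₁ = (-6.7625, -12.9502).

(-6.7625, -12.9502)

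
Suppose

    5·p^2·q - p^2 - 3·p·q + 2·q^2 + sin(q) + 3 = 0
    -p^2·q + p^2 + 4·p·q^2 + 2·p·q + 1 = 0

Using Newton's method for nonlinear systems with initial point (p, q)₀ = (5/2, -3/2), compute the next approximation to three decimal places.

At (5/2, -3/2): F = (-35.37249, 31.625).
Jacobian J = [[10·p·q - 2·p - 3·q, 5·p^2 - 3·p + 4·q + cos(q)], [-2·p·q + 2·p + 4·q^2 + 2·q, -p^2 + 8·p·q + 2·p]].
At the point, J = [[-38.000, 17.82074], [18.500, -31.250]] (det J = 857.81636).
Solving J·Δ = −F gives Δ = (-0.632, 0.638).
Then the next iterate is (p, q)₁ = (1.868, -0.862).

(1.868, -0.862)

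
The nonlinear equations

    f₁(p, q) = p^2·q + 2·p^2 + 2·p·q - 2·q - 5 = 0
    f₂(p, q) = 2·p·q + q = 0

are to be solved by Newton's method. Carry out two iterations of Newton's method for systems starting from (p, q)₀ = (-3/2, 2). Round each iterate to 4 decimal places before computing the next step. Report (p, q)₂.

(-1.5839, 0.0033)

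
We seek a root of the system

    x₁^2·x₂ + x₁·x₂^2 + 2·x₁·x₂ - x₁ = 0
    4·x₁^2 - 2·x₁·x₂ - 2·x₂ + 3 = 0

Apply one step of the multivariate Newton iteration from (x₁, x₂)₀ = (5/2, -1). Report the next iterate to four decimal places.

(0.9181, -0.9718)

At (5/2, -1): F = (-11.2500, 35.0000).
Jacobian J = [[2·x₁·x₂ + x₂^2 + 2·x₂ - 1, x₁^2 + 2·x₁·x₂ + 2·x₁], [8·x₁ - 2·x₂, -2·x₁ - 2]].
At the point, J = [[-7.0000, 6.2500], [22.0000, -7.0000]] (det J = -88.5000).
Solving J·Δ = −F gives Δ = (-1.5819, 0.0282).
Then the next iterate is (x₁, x₂)₁ = (0.9181, -0.9718).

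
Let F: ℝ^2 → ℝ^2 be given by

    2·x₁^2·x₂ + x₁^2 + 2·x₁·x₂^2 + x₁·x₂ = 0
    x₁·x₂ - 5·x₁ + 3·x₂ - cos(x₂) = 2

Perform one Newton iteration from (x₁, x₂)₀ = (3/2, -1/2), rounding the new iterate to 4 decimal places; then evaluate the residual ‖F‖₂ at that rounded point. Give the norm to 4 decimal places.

At (3/2, -1/2): F = (0.0000, -12.627583).
Jacobian J = [[4·x₁·x₂ + 2·x₁ + 2·x₂^2 + x₂, 2·x₁^2 + 4·x₁·x₂ + x₁], [x₂ - 5, x₁ + sin(x₂) + 3]].
At the point, J = [[0.0000, 3.0000], [-5.5000, 4.020574]] (det J = 16.5000).
Solving J·Δ = −F gives Δ = (-2.2959, 0.0000).
Then the next iterate is (x₁, x₂)₁ = (-0.7959, -0.5000).
Re-evaluating at (-0.7959, -0.5000): F = (0.0000, -0.000133), so ‖F‖₂ = 0.0001.

0.0001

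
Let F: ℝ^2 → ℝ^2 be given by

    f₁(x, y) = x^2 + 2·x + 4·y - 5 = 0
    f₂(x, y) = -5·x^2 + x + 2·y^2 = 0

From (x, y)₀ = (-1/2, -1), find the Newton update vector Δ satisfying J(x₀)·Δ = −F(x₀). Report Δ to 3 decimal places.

At (-1/2, -1): F = (-9.750, 0.250).
Jacobian J = [[2·x + 2, 4], [-10·x + 1, 4·y]].
At the point, J = [[1.000, 4.000], [6.000, -4.000]] (det J = -28.000).
Solving J·Δ = −F gives Δ = (1.357, 2.098).

(1.357, 2.098)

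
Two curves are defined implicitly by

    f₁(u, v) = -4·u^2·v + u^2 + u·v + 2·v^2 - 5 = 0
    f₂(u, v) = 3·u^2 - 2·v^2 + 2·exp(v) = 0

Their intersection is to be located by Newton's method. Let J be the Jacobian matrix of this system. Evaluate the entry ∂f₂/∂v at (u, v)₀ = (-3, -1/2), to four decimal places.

3.2131

∂f₂/∂v = -4·v + 2·exp(v).
At (-3, -1/2) this is 3.2131.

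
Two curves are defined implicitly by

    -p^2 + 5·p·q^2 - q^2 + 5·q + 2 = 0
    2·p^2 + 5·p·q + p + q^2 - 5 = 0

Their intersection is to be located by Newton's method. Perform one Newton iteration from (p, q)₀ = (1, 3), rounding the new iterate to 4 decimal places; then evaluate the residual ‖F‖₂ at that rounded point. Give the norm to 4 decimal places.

17.1174

At (1, 3): F = (52.0000, 22.0000).
Jacobian J = [[-2·p + 5·q^2, 10·p·q - 2·q + 5], [4·p + 5·q + 1, 5·p + 2·q]].
At the point, J = [[43.0000, 29.0000], [20.0000, 11.0000]] (det J = -107.0000).
Solving J·Δ = −F gives Δ = (-0.6168, -0.8785).
Then the next iterate is (p, q)₁ = (0.3832, 2.1215).
Re-evaluating at (0.3832, 2.1215): F = (16.583356, 4.242441), so ‖F‖₂ = 17.1174.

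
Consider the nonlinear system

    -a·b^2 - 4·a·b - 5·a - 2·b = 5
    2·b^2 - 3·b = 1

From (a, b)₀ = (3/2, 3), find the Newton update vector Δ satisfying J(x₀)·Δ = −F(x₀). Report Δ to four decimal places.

(-1.3419, -0.8889)

At (3/2, 3): F = (-50.0000, 8.0000).
Jacobian J = [[-b^2 - 4·b - 5, -2·a·b - 4·a - 2], [0, 4·b - 3]].
At the point, J = [[-26.0000, -17.0000], [0.0000, 9.0000]] (det J = -234.0000).
Solving J·Δ = −F gives Δ = (-1.3419, -0.8889).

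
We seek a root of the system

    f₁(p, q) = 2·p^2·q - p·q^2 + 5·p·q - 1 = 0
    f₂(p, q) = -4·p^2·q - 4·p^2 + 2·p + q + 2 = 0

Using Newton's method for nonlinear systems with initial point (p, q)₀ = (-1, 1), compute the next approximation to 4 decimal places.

(-1.1111, -2.0000)

At (-1, 1): F = (-3.0000, -7.0000).
Jacobian J = [[4·p·q - q^2 + 5·q, 2·p^2 - 2·p·q + 5·p], [-8·p·q - 8·p + 2, -4·p^2 + 1]].
At the point, J = [[0.0000, -1.0000], [18.0000, -3.0000]] (det J = 18.0000).
Solving J·Δ = −F gives Δ = (-0.1111, -3.0000).
Then the next iterate is (p, q)₁ = (-1.1111, -2.0000).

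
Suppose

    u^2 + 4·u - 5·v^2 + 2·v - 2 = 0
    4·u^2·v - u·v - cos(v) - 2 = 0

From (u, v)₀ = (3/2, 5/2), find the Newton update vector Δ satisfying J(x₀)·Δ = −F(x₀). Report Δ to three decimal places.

At (3/2, 5/2): F = (-20.000, 17.55114).
Jacobian J = [[2·u + 4, -10·v + 2], [8·u·v - v, 4·u^2 - u + sin(v)]].
At the point, J = [[7.000, -23.000], [27.500, 8.09847]] (det J = 689.18931).
Solving J·Δ = −F gives Δ = (-0.351, -0.976).

(-0.351, -0.976)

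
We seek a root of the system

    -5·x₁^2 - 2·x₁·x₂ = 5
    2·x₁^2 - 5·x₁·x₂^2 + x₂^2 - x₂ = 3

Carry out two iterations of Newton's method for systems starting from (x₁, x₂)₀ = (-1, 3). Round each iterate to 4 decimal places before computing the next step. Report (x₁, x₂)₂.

(-0.8036, -5.2118)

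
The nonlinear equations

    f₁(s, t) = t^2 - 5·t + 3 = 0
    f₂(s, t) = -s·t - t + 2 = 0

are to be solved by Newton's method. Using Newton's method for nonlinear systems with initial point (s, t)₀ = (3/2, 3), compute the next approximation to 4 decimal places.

(-2.8333, 6.0000)

At (3/2, 3): F = (-3.0000, -5.5000).
Jacobian J = [[0, 2·t - 5], [-t, -s - 1]].
At the point, J = [[0.0000, 1.0000], [-3.0000, -2.5000]] (det J = 3.0000).
Solving J·Δ = −F gives Δ = (-4.3333, 3.0000).
Then the next iterate is (s, t)₁ = (-2.8333, 6.0000).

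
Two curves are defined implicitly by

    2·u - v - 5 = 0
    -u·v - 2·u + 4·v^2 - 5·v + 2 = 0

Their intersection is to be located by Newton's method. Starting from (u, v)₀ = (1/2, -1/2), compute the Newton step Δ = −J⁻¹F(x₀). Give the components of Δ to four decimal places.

At (1/2, -1/2): F = (-3.5000, 4.7500).
Jacobian J = [[2, -1], [-v - 2, -u + 8·v - 5]].
At the point, J = [[2.0000, -1.0000], [-1.5000, -9.5000]] (det J = -20.5000).
Solving J·Δ = −F gives Δ = (1.8537, 0.2073).

(1.8537, 0.2073)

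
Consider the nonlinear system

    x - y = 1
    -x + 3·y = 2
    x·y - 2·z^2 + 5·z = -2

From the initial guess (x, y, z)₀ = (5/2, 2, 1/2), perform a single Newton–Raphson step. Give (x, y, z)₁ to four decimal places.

(2.5000, 1.5000, -2.0833)

At (5/2, 2, 1/2): F = (-0.5000, 1.5000, 9.0000).
Jacobian J = [[1, -1, 0], [-1, 3, 0], [y, x, -4·z + 5]].
At the point, J = [[1.0000, -1.0000, 0.0000], [-1.0000, 3.0000, 0.0000], [2.0000, 2.5000, 3.0000]] (det J = 6.0000).
Solving J·Δ = −F gives Δ = (0.0000, -0.5000, -2.5833).
Then the next iterate is (x, y, z)₁ = (2.5000, 1.5000, -2.0833).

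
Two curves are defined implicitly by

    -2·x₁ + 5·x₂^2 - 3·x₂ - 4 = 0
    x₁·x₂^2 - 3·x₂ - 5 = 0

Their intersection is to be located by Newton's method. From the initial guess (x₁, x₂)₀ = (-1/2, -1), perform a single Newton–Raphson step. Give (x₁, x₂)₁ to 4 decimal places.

(2.0000, -1.0000)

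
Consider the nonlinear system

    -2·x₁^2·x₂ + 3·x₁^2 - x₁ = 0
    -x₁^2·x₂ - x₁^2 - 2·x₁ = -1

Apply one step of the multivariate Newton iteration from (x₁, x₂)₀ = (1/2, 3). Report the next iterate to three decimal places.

At (1/2, 3): F = (-1.250, -1.000).
Jacobian J = [[-4·x₁·x₂ + 6·x₁ - 1, -2·x₁^2], [-2·x₁·x₂ - 2·x₁ - 2, -x₁^2]].
At the point, J = [[-4.000, -0.500], [-6.000, -0.250]] (det J = -2.000).
Solving J·Δ = −F gives Δ = (-0.094, -1.750).
Then the next iterate is (x₁, x₂)₁ = (0.406, 1.250).

(0.406, 1.250)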